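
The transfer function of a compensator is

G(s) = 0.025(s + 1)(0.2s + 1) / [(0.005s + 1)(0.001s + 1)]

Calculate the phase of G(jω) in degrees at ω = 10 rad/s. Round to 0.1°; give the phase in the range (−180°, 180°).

144.3°

At ω = 10 rad/s:
zero (1 + j10·1) = 1 + j10 → |·| ≈ 10.05, ∠ ≈ 84.29°
zero (1 + j10·0.2) = 1 + j2 → |·| ≈ 2.2361, ∠ ≈ 63.43°
pole (1 + j10·0.005) = 1 + j0.05 → |·| ≈ 1.0012, ∠ ≈ 2.86°
pole (1 + j10·0.001) = 1 + j0.01 → |·| ≈ 1, ∠ ≈ 0.57°
∠G = (84.29° + 63.43°) − (2.86° + 0.57°) = 144.29°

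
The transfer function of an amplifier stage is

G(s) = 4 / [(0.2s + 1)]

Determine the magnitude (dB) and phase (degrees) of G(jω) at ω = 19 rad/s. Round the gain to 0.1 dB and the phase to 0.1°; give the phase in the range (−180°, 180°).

At ω = 19 rad/s:
pole (1 + j19·0.2) = 1 + j3.8 → |·| ≈ 3.9294, ∠ ≈ 75.26°
|G| = 4 · 1 / (3.9294) ≈ 1.018
Gain = 20 log₁₀(1.018) ≈ 0.15 dB
∠G = (0°) − (75.26°) = -75.26°

0.2 dB, -75.3°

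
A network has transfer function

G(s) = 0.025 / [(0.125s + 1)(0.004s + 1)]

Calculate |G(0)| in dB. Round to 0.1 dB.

-32.0 dB

G(0) = 0.025 · 1 / 1 = 0.025
20 log₁₀(0.025) ≈ -32.04 dB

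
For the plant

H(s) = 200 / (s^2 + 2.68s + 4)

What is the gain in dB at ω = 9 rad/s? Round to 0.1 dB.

At s = jω = j9:
quadratic: (j9)² + 2.68·j9 + 4 = -77 + j24.12 → |·| ≈ 80.689, ∠ ≈ 162.61°
|H| = 200 / 80.689 ≈ 2.4787
Gain = 20 log₁₀(2.4787) ≈ 7.88 dB

7.9 dB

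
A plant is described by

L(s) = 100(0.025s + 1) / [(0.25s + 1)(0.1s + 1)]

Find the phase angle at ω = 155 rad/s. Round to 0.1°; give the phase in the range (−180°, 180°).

At ω = 155 rad/s:
zero (1 + j155·0.025) = 1 + j3.875 → |·| ≈ 4.002, ∠ ≈ 75.53°
pole (1 + j155·0.25) = 1 + j38.75 → |·| ≈ 38.763, ∠ ≈ 88.52°
pole (1 + j155·0.1) = 1 + j15.5 → |·| ≈ 15.532, ∠ ≈ 86.31°
∠L = (75.53°) − (88.52° + 86.31°) = -99.30°

-99.3°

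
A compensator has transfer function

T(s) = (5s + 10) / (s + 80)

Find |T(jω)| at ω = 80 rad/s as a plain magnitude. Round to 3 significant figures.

3.54

Substitute s = j80:
Numerator: 5(j80) + 10 = 10 + j400
Denominator: (j80) + 80 = 80 + j80
|N| = √(10² + 400²) ≈ 400.12, ∠N ≈ 88.57°
|D| = √(80² + 80²) ≈ 113.14, ∠D ≈ 45.00°
|T| = 400.12 / 113.14 ≈ 3.5365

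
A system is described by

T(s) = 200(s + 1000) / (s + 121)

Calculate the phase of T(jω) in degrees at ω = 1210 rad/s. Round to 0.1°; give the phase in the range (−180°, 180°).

At s = jω = j1210:
zero (s+1000): 1000 + j1210 → |·| = √(1000²+1210²) = √2464100 ≈ 1569.7, ∠ = arctan(1210/1000) ≈ 50.43°
pole (s+121): 121 + j1210 → |·| = √(121²+1210²) = √1478741 ≈ 1216, ∠ = arctan(1210/121) ≈ 84.29°
∠T = 50.43° − 84.29° = -33.86°

-33.9°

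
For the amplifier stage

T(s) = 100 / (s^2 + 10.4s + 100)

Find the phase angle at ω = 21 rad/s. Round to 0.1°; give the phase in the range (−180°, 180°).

At s = jω = j21:
quadratic: (j21)² + 10.4·j21 + 100 = -341 + j218.4 → |·| ≈ 404.94, ∠ ≈ 147.36°
∠T = 0.00° − 147.36° = -147.36°

-147.4°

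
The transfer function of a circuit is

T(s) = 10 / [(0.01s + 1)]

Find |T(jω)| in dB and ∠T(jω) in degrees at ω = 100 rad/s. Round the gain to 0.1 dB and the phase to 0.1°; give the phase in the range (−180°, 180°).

17.0 dB, -45.0°

At ω = 100 rad/s:
pole (1 + j100·0.01) = 1 + j1 → |·| ≈ 1.4142, ∠ ≈ 45.00°
|T| = 10 · 1 / (1.4142) ≈ 7.0711
Gain = 20 log₁₀(7.0711) ≈ 16.99 dB
∠T = (0°) − (45.00°) = -45.00°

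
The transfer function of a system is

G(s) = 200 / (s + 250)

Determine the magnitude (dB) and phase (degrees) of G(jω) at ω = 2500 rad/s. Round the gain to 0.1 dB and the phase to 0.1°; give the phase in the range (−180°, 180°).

Substitute s = j2500:
Numerator: 200 = 200 + j0
Denominator: (j2500) + 250 = 250 + j2500
|N| = √(200² + 0²) ≈ 200, ∠N ≈ 0.00°
|D| = √(250² + 2500²) ≈ 2512.5, ∠D ≈ 84.29°
|G| = 200 / 2512.5 ≈ 0.079602
Gain = 20 log₁₀(0.079602) ≈ -21.98 dB
∠G = 0.00° − 84.29° = -84.29°

-22.0 dB, -84.3°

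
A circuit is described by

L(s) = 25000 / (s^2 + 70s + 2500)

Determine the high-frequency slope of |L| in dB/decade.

Each pole contributes −20 dB/decade at high frequency; each zero contributes +20 dB/decade.
Net: 0 zero(s) − 2 pole(s) → -40 dB/decade.

-40 dB/decade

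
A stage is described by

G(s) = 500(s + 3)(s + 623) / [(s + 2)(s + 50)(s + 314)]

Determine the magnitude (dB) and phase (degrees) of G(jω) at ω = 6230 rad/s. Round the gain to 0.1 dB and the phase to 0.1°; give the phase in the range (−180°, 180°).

At s = jω = j6230:
zero (s+3): 3 + j6230 → |·| = √(3²+6230²) = √38812909 ≈ 6230, ∠ = arctan(6230/3) ≈ 89.97°
zero (s+623): 623 + j6230 → |·| = √(623²+6230²) = √39201029 ≈ 6261.1, ∠ = arctan(6230/623) ≈ 84.29°
pole (s+2): 2 + j6230 → |·| = √(2²+6230²) = √38812904 ≈ 6230, ∠ = arctan(6230/2) ≈ 89.98°
pole (s+50): 50 + j6230 → |·| = √(50²+6230²) = √38815400 ≈ 6230.2, ∠ = arctan(6230/50) ≈ 89.54°
pole (s+314): 314 + j6230 → |·| = √(314²+6230²) = √38911496 ≈ 6237.9, ∠ = arctan(6230/314) ≈ 87.11°
|G| = 500 · 3.9007e+07 / 2.4212e+11 ≈ 0.080553
Gain = 20 log₁₀(0.080553) ≈ -21.88 dB
∠G = 174.26° − 266.63° = -92.37°

-21.9 dB, -92.4°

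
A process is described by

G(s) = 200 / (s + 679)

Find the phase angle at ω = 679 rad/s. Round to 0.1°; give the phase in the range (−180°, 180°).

At s = jω = j679:
pole (s+679): 679 + j679 → |·| = √(679²+679²) = √922082 ≈ 960.25, ∠ = arctan(679/679) ≈ 45.00°
∠G = 0.00° − 45.00° = -45.00°

-45.0°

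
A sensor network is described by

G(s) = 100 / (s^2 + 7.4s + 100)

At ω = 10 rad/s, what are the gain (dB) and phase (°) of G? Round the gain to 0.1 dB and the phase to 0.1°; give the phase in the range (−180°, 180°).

2.6 dB, -90.0°

At s = jω = j10:
quadratic: (j10)² + 7.4·j10 + 100 = 0 + j74 → |·| ≈ 74, ∠ ≈ 90.00°
|G| = 100 / 74 ≈ 1.3514
Gain = 20 log₁₀(1.3514) ≈ 2.62 dB
∠G = 0.00° − 90.00° = -90.00°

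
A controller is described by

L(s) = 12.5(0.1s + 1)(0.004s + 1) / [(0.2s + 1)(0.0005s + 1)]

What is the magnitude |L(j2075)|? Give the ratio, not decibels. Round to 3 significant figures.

36.3

At ω = 2075 rad/s:
zero (1 + j2075·0.1) = 1 + j207.5 → |·| ≈ 207.5, ∠ ≈ 89.72°
zero (1 + j2075·0.004) = 1 + j8.3 → |·| ≈ 8.36, ∠ ≈ 83.13°
pole (1 + j2075·0.2) = 1 + j415 → |·| ≈ 415, ∠ ≈ 89.86°
pole (1 + j2075·0.0005) = 1 + j1.0375 → |·| ≈ 1.441, ∠ ≈ 46.05°
|L| = 12.5 · 207.5 · 8.36 / (415 · 1.441) ≈ 36.26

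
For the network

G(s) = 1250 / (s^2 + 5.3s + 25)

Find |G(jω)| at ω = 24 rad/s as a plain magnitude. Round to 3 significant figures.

2.21

At s = jω = j24:
quadratic: (j24)² + 5.3·j24 + 25 = -551 + j127.2 → |·| ≈ 565.49, ∠ ≈ 167.00°
|G| = 1250 / 565.49 ≈ 2.2105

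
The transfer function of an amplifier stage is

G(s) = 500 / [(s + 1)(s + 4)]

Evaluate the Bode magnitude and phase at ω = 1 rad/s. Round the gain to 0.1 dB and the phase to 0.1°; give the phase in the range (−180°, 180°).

At s = jω = j1:
pole (s+1): 1 + j1 → |·| = √(1²+1²) = √2 ≈ 1.4142, ∠ = arctan(1/1) ≈ 45.00°
pole (s+4): 4 + j1 → |·| = √(4²+1²) = √17 ≈ 4.1231, ∠ = arctan(1/4) ≈ 14.04°
|G| = 500 / 5.8309 ≈ 85.75
Gain = 20 log₁₀(85.75) ≈ 38.66 dB
∠G = 0.00° − 59.04° = -59.04°

38.7 dB, -59.0°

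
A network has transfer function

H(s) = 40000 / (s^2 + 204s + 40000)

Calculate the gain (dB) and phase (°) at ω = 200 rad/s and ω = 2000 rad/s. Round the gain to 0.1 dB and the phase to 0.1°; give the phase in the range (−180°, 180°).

At s = jω = j200:
quadratic: (j200)² + 204·j200 + 40000 = 0 + j40800 → |·| ≈ 40800, ∠ ≈ 90.00°
|H| = 40000 / 40800 ≈ 0.98039
Gain = 20 log₁₀(0.98039) ≈ -0.17 dB
∠H = 0.00° − 90.00° = -90.00°

At s = jω = j2000:
quadratic: (j2000)² + 204·j2000 + 40000 = -3960000 + j408000 → |·| ≈ 3.981e+06, ∠ ≈ 174.12°
|H| = 40000 / 3.981e+06 ≈ 0.010048
Gain = 20 log₁₀(0.010048) ≈ -39.96 dB
∠H = 0.00° − 174.12° = -174.12°

ω = 200: -0.2 dB, -90.0°; ω = 2000: -40.0 dB, -174.1°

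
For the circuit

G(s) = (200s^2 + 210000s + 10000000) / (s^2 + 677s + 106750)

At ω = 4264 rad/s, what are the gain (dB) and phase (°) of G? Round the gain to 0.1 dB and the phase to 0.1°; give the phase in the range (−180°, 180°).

Substitute s = j4264:
Numerator: 200(j4264)^2 + 210000(j4264) + 10000000 = -3626339200 + j895440000
Denominator: (j4264)^2 + 677(j4264) + 106750 = -18074946 + j2886728
|N| = √(3626339200² + 895440000²) ≈ 3.7353e+09, ∠N ≈ 166.13°
|D| = √(18074946² + 2886728²) ≈ 1.8304e+07, ∠D ≈ 170.93°
|G| = 3.7353e+09 / 1.8304e+07 ≈ 204.07
Gain = 20 log₁₀(204.07) ≈ 46.20 dB
∠G = 166.13° − 170.93° = -4.80°

46.2 dB, -4.8°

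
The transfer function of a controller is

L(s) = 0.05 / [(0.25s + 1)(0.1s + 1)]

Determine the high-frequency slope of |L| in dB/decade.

Each pole contributes −20 dB/decade at high frequency; each zero contributes +20 dB/decade.
Net: 0 zero(s) − 2 pole(s) → -40 dB/decade.

-40 dB/decade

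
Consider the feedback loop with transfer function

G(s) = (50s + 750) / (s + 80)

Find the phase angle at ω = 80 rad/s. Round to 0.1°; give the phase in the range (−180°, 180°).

Substitute s = j80:
Numerator: 50(j80) + 750 = 750 + j4000
Denominator: (j80) + 80 = 80 + j80
|N| = √(750² + 4000²) ≈ 4069.7, ∠N ≈ 79.38°
|D| = √(80² + 80²) ≈ 113.14, ∠D ≈ 45.00°
∠G = 79.38° − 45.00° = 34.38°

34.4°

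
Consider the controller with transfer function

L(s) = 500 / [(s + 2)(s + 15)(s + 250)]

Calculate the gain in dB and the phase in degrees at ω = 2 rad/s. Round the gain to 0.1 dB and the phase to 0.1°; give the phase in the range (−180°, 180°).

At s = jω = j2:
pole (s+2): 2 + j2 → |·| = √(2²+2²) = √8 ≈ 2.8284, ∠ = arctan(2/2) ≈ 45.00°
pole (s+15): 15 + j2 → |·| = √(15²+2²) = √229 ≈ 15.133, ∠ = arctan(2/15) ≈ 7.59°
pole (s+250): 250 + j2 → |·| = √(250²+2²) = √62504 ≈ 250.01, ∠ = arctan(2/250) ≈ 0.46°
|L| = 500 / 10701 ≈ 0.046725
Gain = 20 log₁₀(0.046725) ≈ -26.61 dB
∠L = 0.00° − 53.05° = -53.05°

-26.6 dB, -53.1°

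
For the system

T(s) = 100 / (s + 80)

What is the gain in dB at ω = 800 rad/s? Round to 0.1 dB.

-18.1 dB

Substitute s = j800:
Numerator: 100 = 100 + j0
Denominator: (j800) + 80 = 80 + j800
|N| = √(100² + 0²) ≈ 100, ∠N ≈ 0.00°
|D| = √(80² + 800²) ≈ 803.99, ∠D ≈ 84.29°
|T| = 100 / 803.99 ≈ 0.12438
Gain = 20 log₁₀(0.12438) ≈ -18.10 dB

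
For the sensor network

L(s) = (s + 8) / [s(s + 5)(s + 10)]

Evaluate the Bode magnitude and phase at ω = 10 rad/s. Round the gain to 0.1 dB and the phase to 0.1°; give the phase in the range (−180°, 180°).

At s = jω = j10:
zero (s+8): 8 + j10 → |·| = √(8²+10²) = √164 ≈ 12.806, ∠ = arctan(10/8) ≈ 51.34°
pole (s+5): 5 + j10 → |·| = √(5²+10²) = √125 ≈ 11.18, ∠ = arctan(10/5) ≈ 63.43°
pole (s+10): 10 + j10 → |·| = √(10²+10²) = √200 ≈ 14.142, ∠ = arctan(10/10) ≈ 45.00°
pole at origin: |s| = 10, ∠ = 90.00° (in denominator)
|L| = 1 · 12.806 / 1581.1 ≈ 0.0080994
Gain = 20 log₁₀(0.0080994) ≈ -41.83 dB
∠L = 51.34° − 198.43° = -147.09°

-41.8 dB, -147.1°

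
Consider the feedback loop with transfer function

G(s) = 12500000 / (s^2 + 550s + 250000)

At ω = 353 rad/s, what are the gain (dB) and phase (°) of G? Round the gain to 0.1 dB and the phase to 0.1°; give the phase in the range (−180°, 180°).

At s = jω = j353:
quadratic: (j353)² + 550·j353 + 250000 = 125391 + j194150 → |·| ≈ 2.3112e+05, ∠ ≈ 57.14°
|G| = 12500000 / 2.3112e+05 ≈ 54.084
Gain = 20 log₁₀(54.084) ≈ 34.66 dB
∠G = 0.00° − 57.14° = -57.14°

34.7 dB, -57.1°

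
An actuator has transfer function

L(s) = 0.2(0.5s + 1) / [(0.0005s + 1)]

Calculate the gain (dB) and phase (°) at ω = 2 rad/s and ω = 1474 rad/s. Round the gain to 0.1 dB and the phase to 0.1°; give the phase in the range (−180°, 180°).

At ω = 2 rad/s:
zero (1 + j2·0.5) = 1 + j1 → |·| ≈ 1.4142, ∠ ≈ 45.00°
pole (1 + j2·0.0005) = 1 + j0.001 → |·| ≈ 1, ∠ ≈ 0.06°
|L| = 0.2 · 1.4142 / (1) ≈ 0.28284
Gain = 20 log₁₀(0.28284) ≈ -10.97 dB
∠L = (45.00°) − (0.06°) = 44.94°

At ω = 1474 rad/s:
zero (1 + j1474·0.5) = 1 + j737 → |·| ≈ 737, ∠ ≈ 89.92°
pole (1 + j1474·0.0005) = 1 + j0.737 → |·| ≈ 1.2422, ∠ ≈ 36.39°
|L| = 0.2 · 737 / (1.2422) ≈ 118.66
Gain = 20 log₁₀(118.66) ≈ 41.49 dB
∠L = (89.92°) − (36.39°) = 53.53°

ω = 2: -11.0 dB, 44.9°; ω = 1474: 41.5 dB, 53.5°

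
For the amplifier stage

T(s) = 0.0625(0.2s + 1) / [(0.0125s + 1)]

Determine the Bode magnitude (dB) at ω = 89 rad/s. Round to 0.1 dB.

-2.6 dB

At ω = 89 rad/s:
zero (1 + j89·0.2) = 1 + j17.8 → |·| ≈ 17.828, ∠ ≈ 86.78°
pole (1 + j89·0.0125) = 1 + j1.1125 → |·| ≈ 1.4959, ∠ ≈ 48.05°
|T| = 0.0625 · 17.828 / (1.4959) ≈ 0.74487
Gain = 20 log₁₀(0.74487) ≈ -2.56 dB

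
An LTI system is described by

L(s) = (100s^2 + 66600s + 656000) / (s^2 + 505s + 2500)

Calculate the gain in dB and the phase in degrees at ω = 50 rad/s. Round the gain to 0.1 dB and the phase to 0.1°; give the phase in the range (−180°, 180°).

Substitute s = j50:
Numerator: 100(j50)^2 + 66600(j50) + 656000 = 406000 + j3330000
Denominator: (j50)^2 + 505(j50) + 2500 = 0 + j25250
|N| = √(406000² + 3330000²) ≈ 3.3547e+06, ∠N ≈ 83.05°
|D| = √(0² + 25250²) ≈ 25250, ∠D ≈ 90.00°
|L| = 3.3547e+06 / 25250 ≈ 132.86
Gain = 20 log₁₀(132.86) ≈ 42.47 dB
∠L = 83.05° − 90.00° = -6.95°

42.5 dB, -7.0°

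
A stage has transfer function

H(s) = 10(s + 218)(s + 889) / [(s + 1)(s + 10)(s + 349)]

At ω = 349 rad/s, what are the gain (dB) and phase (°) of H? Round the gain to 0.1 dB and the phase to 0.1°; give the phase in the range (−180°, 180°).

-23.7 dB, -143.8°

At s = jω = j349:
zero (s+218): 218 + j349 → |·| = √(218²+349²) = √169325 ≈ 411.49, ∠ = arctan(349/218) ≈ 58.01°
zero (s+889): 889 + j349 → |·| = √(889²+349²) = √912122 ≈ 955.05, ∠ = arctan(349/889) ≈ 21.43°
pole (s+1): 1 + j349 → |·| = √(1²+349²) = √121802 ≈ 349, ∠ = arctan(349/1) ≈ 89.84°
pole (s+10): 10 + j349 → |·| = √(10²+349²) = √121901 ≈ 349.14, ∠ = arctan(349/10) ≈ 88.36°
pole (s+349): 349 + j349 → |·| = √(349²+349²) = √243602 ≈ 493.56, ∠ = arctan(349/349) ≈ 45.00°
|H| = 10 · 3.9299e+05 / 6.014e+07 ≈ 0.065346
Gain = 20 log₁₀(0.065346) ≈ -23.70 dB
∠H = 79.44° − 223.20° = -143.76°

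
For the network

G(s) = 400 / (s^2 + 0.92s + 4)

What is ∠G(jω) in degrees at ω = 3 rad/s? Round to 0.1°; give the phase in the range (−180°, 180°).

At s = jω = j3:
quadratic: (j3)² + 0.92·j3 + 4 = -5 + j2.76 → |·| ≈ 5.7112, ∠ ≈ 151.10°
∠G = 0.00° − 151.10° = -151.10°

-151.1°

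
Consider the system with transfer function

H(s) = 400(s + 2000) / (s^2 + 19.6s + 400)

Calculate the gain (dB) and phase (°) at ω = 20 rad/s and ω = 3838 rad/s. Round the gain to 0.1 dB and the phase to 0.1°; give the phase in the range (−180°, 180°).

At s = jω = j20:
zero (s+2000): 2000 + j20 → |·| = √(2000²+20²) = √4000400 ≈ 2000.1, ∠ = arctan(20/2000) ≈ 0.57°
quadratic: (j20)² + 19.6·j20 + 400 = 0 + j392 → |·| ≈ 392, ∠ ≈ 90.00°
|H| = 400 · 2000.1 / 392 ≈ 2040.9
Gain = 20 log₁₀(2040.9) ≈ 66.20 dB
∠H = 0.57° − 90.00° = -89.43°

At s = jω = j3838:
zero (s+2000): 2000 + j3838 → |·| = √(2000²+3838²) = √18730244 ≈ 4327.8, ∠ = arctan(3838/2000) ≈ 62.48°
quadratic: (j3838)² + 19.6·j3838 + 400 = -14729844 + j75224.8 → |·| ≈ 1.473e+07, ∠ ≈ 179.71°
|H| = 400 · 4327.8 / 1.473e+07 ≈ 0.11752
Gain = 20 log₁₀(0.11752) ≈ -18.60 dB
∠H = 62.48° − 179.71° = -117.23°

ω = 20: 66.2 dB, -89.4°; ω = 3838: -18.6 dB, -117.2°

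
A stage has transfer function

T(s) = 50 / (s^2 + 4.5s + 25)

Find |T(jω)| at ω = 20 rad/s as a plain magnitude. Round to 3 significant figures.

At s = jω = j20:
quadratic: (j20)² + 4.5·j20 + 25 = -375 + j90 → |·| ≈ 385.65, ∠ ≈ 166.50°
|T| = 50 / 385.65 ≈ 0.12965

0.130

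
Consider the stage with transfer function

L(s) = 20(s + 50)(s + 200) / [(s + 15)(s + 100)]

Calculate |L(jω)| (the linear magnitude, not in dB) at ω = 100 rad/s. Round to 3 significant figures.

At s = jω = j100:
zero (s+50): 50 + j100 → |·| = √(50²+100²) = √12500 ≈ 111.8, ∠ = arctan(100/50) ≈ 63.43°
zero (s+200): 200 + j100 → |·| = √(200²+100²) = √50000 ≈ 223.61, ∠ = arctan(100/200) ≈ 26.57°
pole (s+15): 15 + j100 → |·| = √(15²+100²) = √10225 ≈ 101.12, ∠ = arctan(100/15) ≈ 81.47°
pole (s+100): 100 + j100 → |·| = √(100²+100²) = √20000 ≈ 141.42, ∠ = arctan(100/100) ≈ 45.00°
|L| = 20 · 25000 / 14300 ≈ 34.965

35.0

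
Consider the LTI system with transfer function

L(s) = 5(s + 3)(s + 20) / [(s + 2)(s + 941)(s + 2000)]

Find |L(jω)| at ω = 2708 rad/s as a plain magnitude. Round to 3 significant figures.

0.00140

At s = jω = j2708:
zero (s+3): 3 + j2708 → |·| = √(3²+2708²) = √7333273 ≈ 2708, ∠ = arctan(2708/3) ≈ 89.94°
zero (s+20): 20 + j2708 → |·| = √(20²+2708²) = √7333664 ≈ 2708.1, ∠ = arctan(2708/20) ≈ 89.58°
pole (s+2): 2 + j2708 → |·| = √(2²+2708²) = √7333268 ≈ 2708, ∠ = arctan(2708/2) ≈ 89.96°
pole (s+941): 941 + j2708 → |·| = √(941²+2708²) = √8218745 ≈ 2866.8, ∠ = arctan(2708/941) ≈ 70.84°
pole (s+2000): 2000 + j2708 → |·| = √(2000²+2708²) = √11333264 ≈ 3366.5, ∠ = arctan(2708/2000) ≈ 53.55°
|L| = 5 · 7.3335e+06 / 2.6135e+10 ≈ 0.001403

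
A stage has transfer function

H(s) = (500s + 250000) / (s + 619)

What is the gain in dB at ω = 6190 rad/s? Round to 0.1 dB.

Substitute s = j6190:
Numerator: 500(j6190) + 250000 = 250000 + j3095000
Denominator: (j6190) + 619 = 619 + j6190
|N| = √(250000² + 3095000²) ≈ 3.1051e+06, ∠N ≈ 85.38°
|D| = √(619² + 6190²) ≈ 6220.9, ∠D ≈ 84.29°
|H| = 3.1051e+06 / 6220.9 ≈ 499.14
Gain = 20 log₁₀(499.14) ≈ 53.96 dB

54.0 dB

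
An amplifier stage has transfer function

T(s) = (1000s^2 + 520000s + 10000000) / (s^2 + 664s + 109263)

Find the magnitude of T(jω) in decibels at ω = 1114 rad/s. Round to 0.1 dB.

Substitute s = j1114:
Numerator: 1000(j1114)^2 + 520000(j1114) + 10000000 = -1230996000 + j579280000
Denominator: (j1114)^2 + 664(j1114) + 109263 = -1131733 + j739696
|N| = √(1230996000² + 579280000²) ≈ 1.3605e+09, ∠N ≈ 154.80°
|D| = √(1131733² + 739696²) ≈ 1.352e+06, ∠D ≈ 146.83°
|T| = 1.3605e+09 / 1.352e+06 ≈ 1006.3
Gain = 20 log₁₀(1006.3) ≈ 60.05 dB

60.1 dB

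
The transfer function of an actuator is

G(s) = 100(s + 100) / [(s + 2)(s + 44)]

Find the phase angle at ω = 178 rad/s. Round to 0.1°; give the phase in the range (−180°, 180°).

-104.8°

At s = jω = j178:
zero (s+100): 100 + j178 → |·| = √(100²+178²) = √41684 ≈ 204.17, ∠ = arctan(178/100) ≈ 60.67°
pole (s+2): 2 + j178 → |·| = √(2²+178²) = √31688 ≈ 178.01, ∠ = arctan(178/2) ≈ 89.36°
pole (s+44): 44 + j178 → |·| = √(44²+178²) = √33620 ≈ 183.36, ∠ = arctan(178/44) ≈ 76.12°
∠G = 60.67° − 165.48° = -104.81°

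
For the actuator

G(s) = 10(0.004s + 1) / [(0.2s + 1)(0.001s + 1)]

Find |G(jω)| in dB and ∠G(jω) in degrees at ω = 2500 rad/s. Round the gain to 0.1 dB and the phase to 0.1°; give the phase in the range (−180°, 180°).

-22.5 dB, -73.8°

At ω = 2500 rad/s:
zero (1 + j2500·0.004) = 1 + j10 → |·| ≈ 10.05, ∠ ≈ 84.29°
pole (1 + j2500·0.2) = 1 + j500 → |·| ≈ 500, ∠ ≈ 89.89°
pole (1 + j2500·0.001) = 1 + j2.5 → |·| ≈ 2.6926, ∠ ≈ 68.20°
|G| = 10 · 10.05 / (500 · 2.6926) ≈ 0.074649
Gain = 20 log₁₀(0.074649) ≈ -22.54 dB
∠G = (84.29°) − (89.89° + 68.20°) = -73.80°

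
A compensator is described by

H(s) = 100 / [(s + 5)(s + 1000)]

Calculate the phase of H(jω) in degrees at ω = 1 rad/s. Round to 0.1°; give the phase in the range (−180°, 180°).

At s = jω = j1:
pole (s+5): 5 + j1 → |·| = √(5²+1²) = √26 ≈ 5.099, ∠ = arctan(1/5) ≈ 11.31°
pole (s+1000): 1000 + j1 → |·| = √(1000²+1²) = √1000001 ≈ 1000, ∠ = arctan(1/1000) ≈ 0.06°
∠H = 0.00° − 11.37° = -11.37°

-11.4°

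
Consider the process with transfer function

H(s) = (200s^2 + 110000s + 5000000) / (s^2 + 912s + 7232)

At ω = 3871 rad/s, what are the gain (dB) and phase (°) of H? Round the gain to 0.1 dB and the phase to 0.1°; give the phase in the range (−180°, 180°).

45.9 dB, 5.2°

Substitute s = j3871:
Numerator: 200(j3871)^2 + 110000(j3871) + 5000000 = -2991928200 + j425810000
Denominator: (j3871)^2 + 912(j3871) + 7232 = -14977409 + j3530352
|N| = √(2991928200² + 425810000²) ≈ 3.0221e+09, ∠N ≈ 171.90°
|D| = √(14977409² + 3530352²) ≈ 1.5388e+07, ∠D ≈ 166.74°
|H| = 3.0221e+09 / 1.5388e+07 ≈ 196.39
Gain = 20 log₁₀(196.39) ≈ 45.86 dB
∠H = 171.90° − 166.74° = 5.16°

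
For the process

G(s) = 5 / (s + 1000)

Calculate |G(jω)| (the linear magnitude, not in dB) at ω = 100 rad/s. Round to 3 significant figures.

At s = jω = j100:
pole (s+1000): 1000 + j100 → |·| = √(1000²+100²) = √1010000 ≈ 1005, ∠ = arctan(100/1000) ≈ 5.71°
|G| = 5 / 1005 ≈ 0.0049751

0.00498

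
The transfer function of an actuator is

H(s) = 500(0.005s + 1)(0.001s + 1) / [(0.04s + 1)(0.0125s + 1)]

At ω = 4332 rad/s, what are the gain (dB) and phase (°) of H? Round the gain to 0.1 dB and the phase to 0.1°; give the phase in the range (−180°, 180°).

At ω = 4332 rad/s:
zero (1 + j4332·0.005) = 1 + j21.66 → |·| ≈ 21.683, ∠ ≈ 87.36°
zero (1 + j4332·0.001) = 1 + j4.332 → |·| ≈ 4.4459, ∠ ≈ 77.00°
pole (1 + j4332·0.04) = 1 + j173.28 → |·| ≈ 173.28, ∠ ≈ 89.67°
pole (1 + j4332·0.0125) = 1 + j54.15 → |·| ≈ 54.159, ∠ ≈ 88.94°
|H| = 500 · 21.683 · 4.4459 / (173.28 · 54.159) ≈ 5.1361
Gain = 20 log₁₀(5.1361) ≈ 14.21 dB
∠H = (87.36° + 77.00°) − (89.67° + 88.94°) = -14.25°

14.2 dB, -14.3°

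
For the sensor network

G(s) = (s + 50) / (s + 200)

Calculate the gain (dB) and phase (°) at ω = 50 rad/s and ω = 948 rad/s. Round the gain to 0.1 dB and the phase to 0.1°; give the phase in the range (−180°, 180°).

ω = 50: -9.3 dB, 31.0°; ω = 948: -0.2 dB, 8.9°

At s = jω = j50:
zero (s+50): 50 + j50 → |·| = √(50²+50²) = √5000 ≈ 70.711, ∠ = arctan(50/50) ≈ 45.00°
pole (s+200): 200 + j50 → |·| = √(200²+50²) = √42500 ≈ 206.16, ∠ = arctan(50/200) ≈ 14.04°
|G| = 1 · 70.711 / 206.16 ≈ 0.34299
Gain = 20 log₁₀(0.34299) ≈ -9.29 dB
∠G = 45.00° − 14.04° = 30.96°

At s = jω = j948:
zero (s+50): 50 + j948 → |·| = √(50²+948²) = √901204 ≈ 949.32, ∠ = arctan(948/50) ≈ 86.98°
pole (s+200): 200 + j948 → |·| = √(200²+948²) = √938704 ≈ 968.87, ∠ = arctan(948/200) ≈ 78.09°
|G| = 1 · 949.32 / 968.87 ≈ 0.97982
Gain = 20 log₁₀(0.97982) ≈ -0.18 dB
∠G = 86.98° − 78.09° = 8.89°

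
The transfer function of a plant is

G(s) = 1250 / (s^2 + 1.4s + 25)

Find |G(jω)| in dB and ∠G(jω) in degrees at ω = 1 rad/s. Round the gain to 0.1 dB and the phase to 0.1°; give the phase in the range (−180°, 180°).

34.3 dB, -3.3°

At s = jω = j1:
quadratic: (j1)² + 1.4·j1 + 25 = 24 + j1.4 → |·| ≈ 24.041, ∠ ≈ 3.34°
|G| = 1250 / 24.041 ≈ 51.995
Gain = 20 log₁₀(51.995) ≈ 34.32 dB
∠G = 0.00° − 3.34° = -3.34°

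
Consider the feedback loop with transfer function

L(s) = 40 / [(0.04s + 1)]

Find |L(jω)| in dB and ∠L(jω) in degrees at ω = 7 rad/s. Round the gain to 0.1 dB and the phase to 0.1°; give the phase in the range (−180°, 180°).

At ω = 7 rad/s:
pole (1 + j7·0.04) = 1 + j0.28 → |·| ≈ 1.0385, ∠ ≈ 15.64°
|L| = 40 · 1 / (1.0385) ≈ 38.517
Gain = 20 log₁₀(38.517) ≈ 31.71 dB
∠L = (0°) − (15.64°) = -15.64°

31.7 dB, -15.6°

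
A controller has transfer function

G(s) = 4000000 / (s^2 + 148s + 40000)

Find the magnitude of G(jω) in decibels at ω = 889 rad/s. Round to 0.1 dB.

14.4 dB

At s = jω = j889:
quadratic: (j889)² + 148·j889 + 40000 = -750321 + j131572 → |·| ≈ 7.6177e+05, ∠ ≈ 170.05°
|G| = 4000000 / 7.6177e+05 ≈ 5.2509
Gain = 20 log₁₀(5.2509) ≈ 14.40 dB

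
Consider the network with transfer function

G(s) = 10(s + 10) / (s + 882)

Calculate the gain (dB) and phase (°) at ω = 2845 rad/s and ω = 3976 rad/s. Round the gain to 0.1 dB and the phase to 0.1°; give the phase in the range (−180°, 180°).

At s = jω = j2845:
zero (s+10): 10 + j2845 → |·| = √(10²+2845²) = √8094125 ≈ 2845, ∠ = arctan(2845/10) ≈ 89.80°
pole (s+882): 882 + j2845 → |·| = √(882²+2845²) = √8871949 ≈ 2978.6, ∠ = arctan(2845/882) ≈ 72.78°
|G| = 10 · 2845 / 2978.6 ≈ 9.5515
Gain = 20 log₁₀(9.5515) ≈ 19.60 dB
∠G = 89.80° − 72.78° = 17.02°

At s = jω = j3976:
zero (s+10): 10 + j3976 → |·| = √(10²+3976²) = √15808676 ≈ 3976, ∠ = arctan(3976/10) ≈ 89.86°
pole (s+882): 882 + j3976 → |·| = √(882²+3976²) = √16586500 ≈ 4072.7, ∠ = arctan(3976/882) ≈ 77.49°
|G| = 10 · 3976 / 4072.7 ≈ 9.7626
Gain = 20 log₁₀(9.7626) ≈ 19.79 dB
∠G = 89.86° − 77.49° = 12.37°

ω = 2845: 19.6 dB, 17.0°; ω = 3976: 19.8 dB, 12.4°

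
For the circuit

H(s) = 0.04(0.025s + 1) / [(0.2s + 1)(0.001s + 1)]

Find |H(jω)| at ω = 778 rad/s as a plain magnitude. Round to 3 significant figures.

At ω = 778 rad/s:
zero (1 + j778·0.025) = 1 + j19.45 → |·| ≈ 19.476, ∠ ≈ 87.06°
pole (1 + j778·0.2) = 1 + j155.6 → |·| ≈ 155.6, ∠ ≈ 89.63°
pole (1 + j778·0.001) = 1 + j0.778 → |·| ≈ 1.267, ∠ ≈ 37.88°
|H| = 0.04 · 19.476 / (155.6 · 1.267) ≈ 0.0039516

0.00395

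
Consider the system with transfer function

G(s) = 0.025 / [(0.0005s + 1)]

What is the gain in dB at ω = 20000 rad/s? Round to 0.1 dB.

-52.1 dB

At ω = 20000 rad/s:
pole (1 + j20000·0.0005) = 1 + j10 → |·| ≈ 10.05, ∠ ≈ 84.29°
|G| = 0.025 · 1 / (10.05) ≈ 0.0024876
Gain = 20 log₁₀(0.0024876) ≈ -52.08 dB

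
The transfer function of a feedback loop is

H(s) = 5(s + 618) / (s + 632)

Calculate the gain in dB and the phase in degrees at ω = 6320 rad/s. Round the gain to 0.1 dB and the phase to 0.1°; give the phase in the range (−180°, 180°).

14.0 dB, 0.1°

At s = jω = j6320:
zero (s+618): 618 + j6320 → |·| = √(618²+6320²) = √40324324 ≈ 6350.1, ∠ = arctan(6320/618) ≈ 84.42°
pole (s+632): 632 + j6320 → |·| = √(632²+6320²) = √40341824 ≈ 6351.5, ∠ = arctan(6320/632) ≈ 84.29°
|H| = 5 · 6350.1 / 6351.5 ≈ 4.9989
Gain = 20 log₁₀(4.9989) ≈ 13.98 dB
∠H = 84.42° − 84.29° = 0.13°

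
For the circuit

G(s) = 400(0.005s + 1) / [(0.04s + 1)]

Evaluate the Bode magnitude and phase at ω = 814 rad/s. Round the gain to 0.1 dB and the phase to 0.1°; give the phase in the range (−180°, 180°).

34.2 dB, -12.0°

At ω = 814 rad/s:
zero (1 + j814·0.005) = 1 + j4.07 → |·| ≈ 4.191, ∠ ≈ 76.20°
pole (1 + j814·0.04) = 1 + j32.56 → |·| ≈ 32.575, ∠ ≈ 88.24°
|G| = 400 · 4.191 / (32.575) ≈ 51.463
Gain = 20 log₁₀(51.463) ≈ 34.23 dB
∠G = (76.20°) − (88.24°) = -12.04°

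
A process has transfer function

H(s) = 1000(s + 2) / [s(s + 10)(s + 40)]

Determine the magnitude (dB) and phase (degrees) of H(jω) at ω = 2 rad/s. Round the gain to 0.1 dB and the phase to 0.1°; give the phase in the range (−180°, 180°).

10.8 dB, -59.2°

At s = jω = j2:
zero (s+2): 2 + j2 → |·| = √(2²+2²) = √8 ≈ 2.8284, ∠ = arctan(2/2) ≈ 45.00°
pole (s+10): 10 + j2 → |·| = √(10²+2²) = √104 ≈ 10.198, ∠ = arctan(2/10) ≈ 11.31°
pole (s+40): 40 + j2 → |·| = √(40²+2²) = √1604 ≈ 40.05, ∠ = arctan(2/40) ≈ 2.86°
pole at origin: |s| = 2, ∠ = 90.00° (in denominator)
|H| = 1000 · 2.8284 / 816.86 ≈ 3.4625
Gain = 20 log₁₀(3.4625) ≈ 10.79 dB
∠H = 45.00° − 104.17° = -59.17°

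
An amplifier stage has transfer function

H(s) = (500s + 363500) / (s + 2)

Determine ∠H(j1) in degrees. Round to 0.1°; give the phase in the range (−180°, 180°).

Substitute s = j1:
Numerator: 500(j1) + 363500 = 363500 + j500
Denominator: (j1) + 2 = 2 + j1
|N| = √(363500² + 500²) ≈ 3.635e+05, ∠N ≈ 0.08°
|D| = √(2² + 1²) ≈ 2.2361, ∠D ≈ 26.57°
∠H = 0.08° − 26.57° = -26.49°

-26.5°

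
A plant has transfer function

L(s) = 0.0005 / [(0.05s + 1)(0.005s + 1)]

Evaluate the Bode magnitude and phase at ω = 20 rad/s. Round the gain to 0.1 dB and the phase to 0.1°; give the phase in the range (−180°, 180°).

At ω = 20 rad/s:
pole (1 + j20·0.05) = 1 + j1 → |·| ≈ 1.4142, ∠ ≈ 45.00°
pole (1 + j20·0.005) = 1 + j0.1 → |·| ≈ 1.005, ∠ ≈ 5.71°
|L| = 0.0005 · 1 / (1.4142 · 1.005) ≈ 0.0003518
Gain = 20 log₁₀(0.0003518) ≈ -69.07 dB
∠L = (0°) − (45.00° + 5.71°) = -50.71°

-69.1 dB, -50.7°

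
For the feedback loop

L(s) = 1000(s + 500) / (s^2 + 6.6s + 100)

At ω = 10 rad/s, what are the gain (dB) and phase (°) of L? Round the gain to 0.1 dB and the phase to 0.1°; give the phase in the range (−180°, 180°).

77.6 dB, -88.9°

At s = jω = j10:
zero (s+500): 500 + j10 → |·| = √(500²+10²) = √250100 ≈ 500.1, ∠ = arctan(10/500) ≈ 1.15°
quadratic: (j10)² + 6.6·j10 + 100 = 0 + j66 → |·| ≈ 66, ∠ ≈ 90.00°
|L| = 1000 · 500.1 / 66 ≈ 7577.3
Gain = 20 log₁₀(7577.3) ≈ 77.59 dB
∠L = 1.15° − 90.00° = -88.85°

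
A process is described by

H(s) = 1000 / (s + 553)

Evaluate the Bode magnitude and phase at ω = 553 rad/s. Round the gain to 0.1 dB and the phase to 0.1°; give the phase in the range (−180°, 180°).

2.1 dB, -45.0°

At s = jω = j553:
pole (s+553): 553 + j553 → |·| = √(553²+553²) = √611618 ≈ 782.06, ∠ = arctan(553/553) ≈ 45.00°
|H| = 1000 / 782.06 ≈ 1.2787
Gain = 20 log₁₀(1.2787) ≈ 2.14 dB
∠H = 0.00° − 45.00° = -45.00°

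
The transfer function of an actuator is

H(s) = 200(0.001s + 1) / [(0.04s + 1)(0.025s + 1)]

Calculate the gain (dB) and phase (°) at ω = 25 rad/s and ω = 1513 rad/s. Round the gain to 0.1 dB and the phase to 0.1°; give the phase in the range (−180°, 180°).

ω = 25: 41.6 dB, -75.6°; ω = 1513: -16.0 dB, -121.0°

At ω = 25 rad/s:
zero (1 + j25·0.001) = 1 + j0.025 → |·| ≈ 1.0003, ∠ ≈ 1.43°
pole (1 + j25·0.04) = 1 + j1 → |·| ≈ 1.4142, ∠ ≈ 45.00°
pole (1 + j25·0.025) = 1 + j0.625 → |·| ≈ 1.1792, ∠ ≈ 32.01°
|H| = 200 · 1.0003 / (1.4142 · 1.1792) ≈ 119.97
Gain = 20 log₁₀(119.97) ≈ 41.58 dB
∠H = (1.43°) − (45.00° + 32.01°) = -75.58°

At ω = 1513 rad/s:
zero (1 + j1513·0.001) = 1 + j1.513 → |·| ≈ 1.8136, ∠ ≈ 56.54°
pole (1 + j1513·0.04) = 1 + j60.52 → |·| ≈ 60.528, ∠ ≈ 89.05°
pole (1 + j1513·0.025) = 1 + j37.825 → |·| ≈ 37.838, ∠ ≈ 88.49°
|H| = 200 · 1.8136 / (60.528 · 37.838) ≈ 0.15838
Gain = 20 log₁₀(0.15838) ≈ -16.01 dB
∠H = (56.54°) − (89.05° + 88.49°) = -121.00°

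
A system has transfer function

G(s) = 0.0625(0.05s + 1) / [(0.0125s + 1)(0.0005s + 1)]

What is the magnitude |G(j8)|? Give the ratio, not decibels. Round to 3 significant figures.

At ω = 8 rad/s:
zero (1 + j8·0.05) = 1 + j0.4 → |·| ≈ 1.077, ∠ ≈ 21.80°
pole (1 + j8·0.0125) = 1 + j0.1 → |·| ≈ 1.005, ∠ ≈ 5.71°
pole (1 + j8·0.0005) = 1 + j0.004 → |·| ≈ 1, ∠ ≈ 0.23°
|G| = 0.0625 · 1.077 / (1.005 · 1) ≈ 0.066978

0.0670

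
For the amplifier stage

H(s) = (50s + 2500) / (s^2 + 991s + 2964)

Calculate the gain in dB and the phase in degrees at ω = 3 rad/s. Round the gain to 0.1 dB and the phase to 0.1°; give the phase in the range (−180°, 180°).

Substitute s = j3:
Numerator: 50(j3) + 2500 = 2500 + j150
Denominator: (j3)^2 + 991(j3) + 2964 = 2955 + j2973
|N| = √(2500² + 150²) ≈ 2504.5, ∠N ≈ 3.43°
|D| = √(2955² + 2973²) ≈ 4191.7, ∠D ≈ 45.17°
|H| = 2504.5 / 4191.7 ≈ 0.59749
Gain = 20 log₁₀(0.59749) ≈ -4.47 dB
∠H = 3.43° − 45.17° = -41.74°

-4.5 dB, -41.7°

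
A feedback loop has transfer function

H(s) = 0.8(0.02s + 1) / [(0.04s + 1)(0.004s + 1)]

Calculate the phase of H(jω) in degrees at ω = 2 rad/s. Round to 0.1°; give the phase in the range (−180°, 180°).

At ω = 2 rad/s:
zero (1 + j2·0.02) = 1 + j0.04 → |·| ≈ 1.0008, ∠ ≈ 2.29°
pole (1 + j2·0.04) = 1 + j0.08 → |·| ≈ 1.0032, ∠ ≈ 4.57°
pole (1 + j2·0.004) = 1 + j0.008 → |·| ≈ 1, ∠ ≈ 0.46°
∠H = (2.29°) − (4.57° + 0.46°) = -2.74°

-2.7°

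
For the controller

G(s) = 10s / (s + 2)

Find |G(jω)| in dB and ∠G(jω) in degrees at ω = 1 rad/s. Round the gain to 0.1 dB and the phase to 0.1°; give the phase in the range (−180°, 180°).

At s = jω = j1:
zero at origin: s = j1 → |·| = 1, ∠ = 90.00°
pole (s+2): 2 + j1 → |·| = √(2²+1²) = √5 ≈ 2.2361, ∠ = arctan(1/2) ≈ 26.57°
|G| = 10 · 1 / 2.2361 ≈ 4.4721
Gain = 20 log₁₀(4.4721) ≈ 13.01 dB
∠G = 90.00° − 26.57° = 63.43°

13.0 dB, 63.4°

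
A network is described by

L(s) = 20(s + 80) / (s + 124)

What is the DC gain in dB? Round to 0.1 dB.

L(0) = 20·80 / (124) ≈ 12.903
20 log₁₀(12.903) ≈ 22.21 dB

22.2 dB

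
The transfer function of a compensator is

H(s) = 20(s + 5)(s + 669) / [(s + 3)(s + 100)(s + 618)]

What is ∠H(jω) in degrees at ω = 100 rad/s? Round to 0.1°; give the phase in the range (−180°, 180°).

At s = jω = j100:
zero (s+5): 5 + j100 → |·| = √(5²+100²) = √10025 ≈ 100.12, ∠ = arctan(100/5) ≈ 87.14°
zero (s+669): 669 + j100 → |·| = √(669²+100²) = √457561 ≈ 676.43, ∠ = arctan(100/669) ≈ 8.50°
pole (s+3): 3 + j100 → |·| = √(3²+100²) = √10009 ≈ 100.04, ∠ = arctan(100/3) ≈ 88.28°
pole (s+100): 100 + j100 → |·| = √(100²+100²) = √20000 ≈ 141.42, ∠ = arctan(100/100) ≈ 45.00°
pole (s+618): 618 + j100 → |·| = √(618²+100²) = √391924 ≈ 626.04, ∠ = arctan(100/618) ≈ 9.19°
∠H = 95.64° − 142.47° = -46.83°

-46.8°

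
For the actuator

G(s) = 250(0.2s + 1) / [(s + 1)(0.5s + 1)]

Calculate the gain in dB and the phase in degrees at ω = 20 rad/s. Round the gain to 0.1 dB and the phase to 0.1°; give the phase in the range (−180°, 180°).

At ω = 20 rad/s:
zero (1 + j20·0.2) = 1 + j4 → |·| ≈ 4.1231, ∠ ≈ 75.96°
pole (1 + j20·1) = 1 + j20 → |·| ≈ 20.025, ∠ ≈ 87.14°
pole (1 + j20·0.5) = 1 + j10 → |·| ≈ 10.05, ∠ ≈ 84.29°
|G| = 250 · 4.1231 / (20.025 · 10.05) ≈ 5.1218
Gain = 20 log₁₀(5.1218) ≈ 14.19 dB
∠G = (75.96°) − (87.14° + 84.29°) = -95.47°

14.2 dB, -95.5°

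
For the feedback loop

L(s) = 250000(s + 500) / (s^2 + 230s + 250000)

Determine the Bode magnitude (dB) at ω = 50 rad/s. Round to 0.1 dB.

At s = jω = j50:
zero (s+500): 500 + j50 → |·| = √(500²+50²) = √252500 ≈ 502.49, ∠ = arctan(50/500) ≈ 5.71°
quadratic: (j50)² + 230·j50 + 250000 = 247500 + j11500 → |·| ≈ 2.4777e+05, ∠ ≈ 2.66°
|L| = 250000 · 502.49 / 2.4777e+05 ≈ 507.01
Gain = 20 log₁₀(507.01) ≈ 54.10 dB

54.1 dB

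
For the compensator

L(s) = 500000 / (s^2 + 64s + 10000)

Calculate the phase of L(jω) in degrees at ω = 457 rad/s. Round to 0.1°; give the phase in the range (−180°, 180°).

At s = jω = j457:
quadratic: (j457)² + 64·j457 + 10000 = -198849 + j29248 → |·| ≈ 2.0099e+05, ∠ ≈ 171.63°
∠L = 0.00° − 171.63° = -171.63°

-171.6°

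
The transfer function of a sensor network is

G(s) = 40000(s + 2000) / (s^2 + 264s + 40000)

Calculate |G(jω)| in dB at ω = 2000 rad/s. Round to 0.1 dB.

29.0 dB

At s = jω = j2000:
zero (s+2000): 2000 + j2000 → |·| = √(2000²+2000²) = √8000000 ≈ 2828.4, ∠ = arctan(2000/2000) ≈ 45.00°
quadratic: (j2000)² + 264·j2000 + 40000 = -3960000 + j528000 → |·| ≈ 3.995e+06, ∠ ≈ 172.41°
|G| = 40000 · 2828.4 / 3.995e+06 ≈ 28.319
Gain = 20 log₁₀(28.319) ≈ 29.04 dB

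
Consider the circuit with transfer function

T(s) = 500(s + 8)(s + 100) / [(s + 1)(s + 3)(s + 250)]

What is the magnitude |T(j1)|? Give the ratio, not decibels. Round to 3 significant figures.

At s = jω = j1:
zero (s+8): 8 + j1 → |·| = √(8²+1²) = √65 ≈ 8.0623, ∠ = arctan(1/8) ≈ 7.13°
zero (s+100): 100 + j1 → |·| = √(100²+1²) = √10001 ≈ 100, ∠ = arctan(1/100) ≈ 0.57°
pole (s+1): 1 + j1 → |·| = √(1²+1²) = √2 ≈ 1.4142, ∠ = arctan(1/1) ≈ 45.00°
pole (s+3): 3 + j1 → |·| = √(3²+1²) = √10 ≈ 3.1623, ∠ = arctan(1/3) ≈ 18.43°
pole (s+250): 250 + j1 → |·| = √(250²+1²) = √62501 ≈ 250, ∠ = arctan(1/250) ≈ 0.23°
|T| = 500 · 806.23 / 1118 ≈ 360.57

361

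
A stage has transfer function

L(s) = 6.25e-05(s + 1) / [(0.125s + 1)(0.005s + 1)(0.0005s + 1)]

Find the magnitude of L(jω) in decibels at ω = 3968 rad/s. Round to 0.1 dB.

At ω = 3968 rad/s:
zero (1 + j3968·1) = 1 + j3968 → |·| ≈ 3968, ∠ ≈ 89.99°
pole (1 + j3968·0.125) = 1 + j496 → |·| ≈ 496, ∠ ≈ 89.88°
pole (1 + j3968·0.005) = 1 + j19.84 → |·| ≈ 19.865, ∠ ≈ 87.11°
pole (1 + j3968·0.0005) = 1 + j1.984 → |·| ≈ 2.2218, ∠ ≈ 63.25°
|L| = 6.25e-05 · 3968 / (496 · 19.865 · 2.2218) ≈ 1.1329e-05
Gain = 20 log₁₀(1.1329e-05) ≈ -98.92 dB

-98.9 dB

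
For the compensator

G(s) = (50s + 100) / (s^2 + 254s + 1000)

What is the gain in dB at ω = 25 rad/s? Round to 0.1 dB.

-14.1 dB

Substitute s = j25:
Numerator: 50(j25) + 100 = 100 + j1250
Denominator: (j25)^2 + 254(j25) + 1000 = 375 + j6350
|N| = √(100² + 1250²) ≈ 1254, ∠N ≈ 85.43°
|D| = √(375² + 6350²) ≈ 6361.1, ∠D ≈ 86.62°
|G| = 1254 / 6361.1 ≈ 0.19714
Gain = 20 log₁₀(0.19714) ≈ -14.10 dB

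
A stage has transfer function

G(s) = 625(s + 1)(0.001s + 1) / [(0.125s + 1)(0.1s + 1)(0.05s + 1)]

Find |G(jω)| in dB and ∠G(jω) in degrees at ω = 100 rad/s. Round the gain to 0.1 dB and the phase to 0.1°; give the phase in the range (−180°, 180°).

At ω = 100 rad/s:
zero (1 + j100·1) = 1 + j100 → |·| ≈ 100, ∠ ≈ 89.43°
zero (1 + j100·0.001) = 1 + j0.1 → |·| ≈ 1.005, ∠ ≈ 5.71°
pole (1 + j100·0.125) = 1 + j12.5 → |·| ≈ 12.54, ∠ ≈ 85.43°
pole (1 + j100·0.1) = 1 + j10 → |·| ≈ 10.05, ∠ ≈ 84.29°
pole (1 + j100·0.05) = 1 + j5 → |·| ≈ 5.099, ∠ ≈ 78.69°
|G| = 625 · 100 · 1.005 / (12.54 · 10.05 · 5.099) ≈ 97.746
Gain = 20 log₁₀(97.746) ≈ 39.80 dB
∠G = (89.43° + 5.71°) − (85.43° + 84.29° + 78.69°) = -153.27°

39.8 dB, -153.3°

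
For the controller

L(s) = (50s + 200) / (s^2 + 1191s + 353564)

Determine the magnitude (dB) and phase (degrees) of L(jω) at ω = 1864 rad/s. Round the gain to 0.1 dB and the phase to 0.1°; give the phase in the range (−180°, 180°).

-32.3 dB, -54.7°

Substitute s = j1864:
Numerator: 50(j1864) + 200 = 200 + j93200
Denominator: (j1864)^2 + 1191(j1864) + 353564 = -3120932 + j2220024
|N| = √(200² + 93200²) ≈ 93200, ∠N ≈ 89.88°
|D| = √(3120932² + 2220024²) ≈ 3.83e+06, ∠D ≈ 144.57°
|L| = 93200 / 3.83e+06 ≈ 0.024334
Gain = 20 log₁₀(0.024334) ≈ -32.28 dB
∠L = 89.88° − 144.57° = -54.69°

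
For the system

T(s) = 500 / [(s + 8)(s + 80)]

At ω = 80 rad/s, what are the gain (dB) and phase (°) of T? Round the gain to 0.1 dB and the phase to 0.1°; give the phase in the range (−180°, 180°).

At s = jω = j80:
pole (s+8): 8 + j80 → |·| = √(8²+80²) = √6464 ≈ 80.399, ∠ = arctan(80/8) ≈ 84.29°
pole (s+80): 80 + j80 → |·| = √(80²+80²) = √12800 ≈ 113.14, ∠ = arctan(80/80) ≈ 45.00°
|T| = 500 / 9096.3 ≈ 0.054967
Gain = 20 log₁₀(0.054967) ≈ -25.20 dB
∠T = 0.00° − 129.29° = -129.29°

-25.2 dB, -129.3°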